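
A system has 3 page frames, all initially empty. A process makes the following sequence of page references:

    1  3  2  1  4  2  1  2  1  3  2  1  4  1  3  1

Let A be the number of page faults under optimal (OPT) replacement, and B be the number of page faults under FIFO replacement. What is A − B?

Under OPT: F F F . F . . . . F . . F . . . → 6 faults.
Under FIFO: F F F . F . F . . F F . F F F . → 10 faults.
A − B = 6 − 10 = -4.

-4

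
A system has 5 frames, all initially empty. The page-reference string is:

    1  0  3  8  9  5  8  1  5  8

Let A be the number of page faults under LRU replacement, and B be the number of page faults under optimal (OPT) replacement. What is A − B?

1

Under LRU: F F F F F F . F . . → 7 faults.
Under OPT: F F F F F F . . . . → 6 faults.
A − B = 7 − 6 = 1.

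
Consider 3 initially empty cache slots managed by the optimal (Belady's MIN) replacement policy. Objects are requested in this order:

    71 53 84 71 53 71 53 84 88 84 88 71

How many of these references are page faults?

71 -> fault, frames {71}
53 -> fault, frames {71,53}
84 -> fault, frames {71,53,84}
71 -> hit
53 -> hit
71 -> hit
53 -> hit
84 -> hit
88 -> fault, evict 53, frames {71,84,88}
84 -> hit
88 -> hit
71 -> hit
Page faults: 4.

4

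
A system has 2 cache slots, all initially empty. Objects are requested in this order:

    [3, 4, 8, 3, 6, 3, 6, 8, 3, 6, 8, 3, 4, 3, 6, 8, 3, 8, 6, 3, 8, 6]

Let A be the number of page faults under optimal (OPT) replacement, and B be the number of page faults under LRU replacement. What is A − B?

Under OPT: F F F . F . . F . F . F F . F F . . F . F . → 12 faults.
Under LRU: F F F F F . . F F F F F F . F F F . F F F F → 18 faults.
A − B = 12 − 18 = -6.

-6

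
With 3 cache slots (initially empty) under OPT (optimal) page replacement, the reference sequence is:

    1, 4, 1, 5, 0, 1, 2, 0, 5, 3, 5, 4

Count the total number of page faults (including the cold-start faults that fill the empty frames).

7

1 → fault, frames (1)
4 → fault, frames (1 4)
1 → hit
5 → fault, frames (1 4 5)
0 → fault, evict 4, frames (1 5 0)
1 → hit
2 → fault, evict 1, frames (5 0 2)
0 → hit
5 → hit
3 → fault, evict 2, frames (5 0 3)
5 → hit
4 → fault, evict 3, frames (5 0 4)
Page faults: 7.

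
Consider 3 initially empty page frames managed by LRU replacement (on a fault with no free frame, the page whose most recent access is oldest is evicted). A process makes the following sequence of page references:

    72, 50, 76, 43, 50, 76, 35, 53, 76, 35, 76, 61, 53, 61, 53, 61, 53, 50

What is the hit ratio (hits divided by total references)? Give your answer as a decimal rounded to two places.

72 → miss, frames {72}
50 → miss, frames {72,50}
76 → miss, frames {72,50,76}
43 → miss, evict 72, frames {50,76,43}
50 → hit
76 → hit
35 → miss, evict 43, frames {50,76,35}
53 → miss, evict 50, frames {76,35,53}
76 → hit
35 → hit
76 → hit
61 → miss, evict 53, frames {35,76,61}
53 → miss, evict 35, frames {76,61,53}
61 → hit
53 → hit
61 → hit
53 → hit
50 → miss, evict 76, frames {61,53,50}
Hits: 9 of 18 references → 9/18 = 0.5000.

0.50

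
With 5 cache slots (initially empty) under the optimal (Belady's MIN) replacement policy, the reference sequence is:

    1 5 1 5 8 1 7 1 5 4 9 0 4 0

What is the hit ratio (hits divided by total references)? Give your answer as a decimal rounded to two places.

0.50

1 -> fault, frames (1)
5 -> fault, frames (1 5)
1 -> hit
5 -> hit
8 -> fault, frames (1 5 8)
1 -> hit
7 -> fault, frames (1 5 8 7)
1 -> hit
5 -> hit
4 -> fault, frames (1 5 8 7 4)
9 -> fault, evict 7, frames (1 5 8 4 9)
0 -> fault, evict 9, frames (1 5 8 4 0)
4 -> hit
0 -> hit
Hits: 7 of 14 references → 7/14 = 0.5000.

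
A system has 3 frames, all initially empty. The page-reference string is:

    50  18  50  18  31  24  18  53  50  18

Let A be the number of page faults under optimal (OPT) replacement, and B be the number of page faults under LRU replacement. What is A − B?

Under OPT: F F . . F F . F . . → 5 faults.
Under LRU: F F . . F F . F F . → 6 faults.
A − B = 5 − 6 = -1.

-1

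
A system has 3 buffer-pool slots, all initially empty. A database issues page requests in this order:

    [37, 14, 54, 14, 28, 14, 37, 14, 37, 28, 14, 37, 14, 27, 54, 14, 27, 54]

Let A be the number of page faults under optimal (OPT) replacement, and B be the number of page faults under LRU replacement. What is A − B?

Under OPT: F F F . F . . . . . . . . F F . . . → 6 faults.
Under LRU: F F F . F . F . . . . . . F F . . . → 7 faults.
A − B = 6 − 7 = -1.

-1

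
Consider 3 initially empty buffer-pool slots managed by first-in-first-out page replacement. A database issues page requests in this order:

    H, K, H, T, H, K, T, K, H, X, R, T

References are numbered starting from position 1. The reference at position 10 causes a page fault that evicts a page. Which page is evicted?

pos 1: H -> miss, frames (H)
pos 2: K -> miss, frames (H K)
pos 3: H -> hit
pos 4: T -> miss, frames (H K T)
pos 5: H -> hit
pos 6: K -> hit
pos 7: T -> hit
pos 8: K -> hit
pos 9: H -> hit
pos 10: X -> miss, evict H, frames (K T X)
At position 10, page H is evicted.

H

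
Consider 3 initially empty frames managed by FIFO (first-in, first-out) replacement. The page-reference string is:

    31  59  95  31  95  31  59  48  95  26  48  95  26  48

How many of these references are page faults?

31 -> miss, frames [31]
59 -> miss, frames [31, 59]
95 -> miss, frames [31, 59, 95]
31 -> hit
95 -> hit
31 -> hit
59 -> hit
48 -> miss, evict 31, frames [59, 95, 48]
95 -> hit
26 -> miss, evict 59, frames [95, 48, 26]
48 -> hit
95 -> hit
26 -> hit
48 -> hit
Page faults: 5.

5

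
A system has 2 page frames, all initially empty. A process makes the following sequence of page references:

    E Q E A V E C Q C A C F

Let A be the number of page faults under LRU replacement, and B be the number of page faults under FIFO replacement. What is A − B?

Under LRU: F F . F F F F F . F . F → 9 faults.
Under FIFO: F F . F F F F F . F F F → 10 faults.
A − B = 9 − 10 = -1.

-1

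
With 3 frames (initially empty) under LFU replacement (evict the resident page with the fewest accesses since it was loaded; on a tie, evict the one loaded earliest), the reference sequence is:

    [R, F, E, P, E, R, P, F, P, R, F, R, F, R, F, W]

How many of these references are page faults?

13

R -> miss, frames {R}
F -> miss, frames {R,F}
E -> miss, frames {R,F,E}
P -> miss, evict R, frames {F,E,P}
E -> hit
R -> miss, evict F, frames {E,P,R}
P -> hit
F -> miss, evict R, frames {E,P,F}
P -> hit
R -> miss, evict F, frames {E,P,R}
F -> miss, evict R, frames {E,P,F}
R -> miss, evict F, frames {E,P,R}
F -> miss, evict R, frames {E,P,F}
R -> miss, evict F, frames {E,P,R}
F -> miss, evict R, frames {E,P,F}
W -> miss, evict F, frames {E,P,W}
Page faults: 13.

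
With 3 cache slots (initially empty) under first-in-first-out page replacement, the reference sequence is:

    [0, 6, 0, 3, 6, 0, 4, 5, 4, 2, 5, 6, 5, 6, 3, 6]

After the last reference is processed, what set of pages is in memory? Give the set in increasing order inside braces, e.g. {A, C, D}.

{2, 3, 6}

0 → miss, frames (0)
6 → miss, frames (0 6)
0 → hit
3 → miss, frames (0 6 3)
6 → hit
0 → hit
4 → miss, evict 0, frames (6 3 4)
5 → miss, evict 6, frames (3 4 5)
4 → hit
2 → miss, evict 3, frames (4 5 2)
5 → hit
6 → miss, evict 4, frames (5 2 6)
5 → hit
6 → hit
3 → miss, evict 5, frames (2 6 3)
6 → hit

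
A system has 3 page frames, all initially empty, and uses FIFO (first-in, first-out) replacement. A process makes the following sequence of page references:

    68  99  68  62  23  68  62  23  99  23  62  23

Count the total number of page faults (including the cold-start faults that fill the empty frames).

68: miss, frames [68]
99: miss, frames [68, 99]
68: hit
62: miss, frames [68, 99, 62]
23: miss, evict 68, frames [99, 62, 23]
68: miss, evict 99, frames [62, 23, 68]
62: hit
23: hit
99: miss, evict 62, frames [23, 68, 99]
23: hit
62: miss, evict 23, frames [68, 99, 62]
23: miss, evict 68, frames [99, 62, 23]
Page faults: 8.

8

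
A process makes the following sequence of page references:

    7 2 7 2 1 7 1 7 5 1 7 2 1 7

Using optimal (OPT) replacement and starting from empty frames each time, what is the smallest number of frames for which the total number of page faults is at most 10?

2

f=1: 14 faults
f=2: 7 faults
f=3: 5 faults
f=4: 4 faults
Smallest f with faults ≤ 10 is 2.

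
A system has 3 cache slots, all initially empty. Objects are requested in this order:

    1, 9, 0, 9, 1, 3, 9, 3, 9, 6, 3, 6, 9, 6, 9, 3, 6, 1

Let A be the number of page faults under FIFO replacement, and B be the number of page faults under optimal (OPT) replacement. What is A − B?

Under FIFO: F F F . . F . . . F . . F . . . . F → 7 faults.
Under OPT: F F F . . F . . . F . . . . . . . F → 6 faults.
A − B = 7 − 6 = 1.

1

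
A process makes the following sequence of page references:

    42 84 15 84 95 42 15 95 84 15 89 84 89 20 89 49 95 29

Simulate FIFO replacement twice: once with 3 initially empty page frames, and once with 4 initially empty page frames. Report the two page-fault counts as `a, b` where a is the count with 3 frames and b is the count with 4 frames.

3 frames: F F F . F F . . F F F . . F . F F F → 12 faults.
4 frames: F F F . F . . . . . F . . F . F . F → 8 faults.
8 < 12: adding a frame reduced faults, as is typical.

12, 8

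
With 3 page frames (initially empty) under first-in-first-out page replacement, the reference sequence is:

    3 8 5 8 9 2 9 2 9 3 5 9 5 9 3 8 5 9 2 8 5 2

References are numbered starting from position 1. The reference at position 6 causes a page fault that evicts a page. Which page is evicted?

pos 1: 3: miss, frames (3)
pos 2: 8: miss, frames (3 8)
pos 3: 5: miss, frames (3 8 5)
pos 4: 8: hit
pos 5: 9: miss, evict 3, frames (8 5 9)
pos 6: 2: miss, evict 8, frames (5 9 2)
At position 6, page 8 is evicted.

8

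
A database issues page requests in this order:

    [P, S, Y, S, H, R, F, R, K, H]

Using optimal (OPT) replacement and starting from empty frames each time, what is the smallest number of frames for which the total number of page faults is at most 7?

3

f=1: 10 faults
f=2: 8 faults
f=3: 7 faults
f=4: 7 faults
f=5: 7 faults
f=6: 7 faults
f=7: 7 faults
Smallest f with faults ≤ 7 is 3.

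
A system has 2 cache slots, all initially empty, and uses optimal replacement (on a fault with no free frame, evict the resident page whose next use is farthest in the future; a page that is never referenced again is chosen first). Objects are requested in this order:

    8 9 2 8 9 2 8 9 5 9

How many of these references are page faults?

8 → fault, frames {8}
9 → fault, frames {8,9}
2 → fault, evict 9, frames {8,2}
8 → hit
9 → fault, evict 8, frames {2,9}
2 → hit
8 → fault, evict 2, frames {9,8}
9 → hit
5 → fault, evict 8, frames {9,5}
9 → hit
Page faults: 6.

6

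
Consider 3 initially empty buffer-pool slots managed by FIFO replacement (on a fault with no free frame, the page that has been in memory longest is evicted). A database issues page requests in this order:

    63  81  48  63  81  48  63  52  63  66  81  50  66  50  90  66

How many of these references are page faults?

63: fault, frames {63}
81: fault, frames {63,81}
48: fault, frames {63,81,48}
63: hit
81: hit
48: hit
63: hit
52: fault, evict 63, frames {81,48,52}
63: fault, evict 81, frames {48,52,63}
66: fault, evict 48, frames {52,63,66}
81: fault, evict 52, frames {63,66,81}
50: fault, evict 63, frames {66,81,50}
66: hit
50: hit
90: fault, evict 66, frames {81,50,90}
66: fault, evict 81, frames {50,90,66}
Page faults: 10.

10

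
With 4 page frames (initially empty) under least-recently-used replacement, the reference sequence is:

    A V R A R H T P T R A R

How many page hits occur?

5

A: miss, frames {A}
V: miss, frames {A,V}
R: miss, frames {A,V,R}
A: hit
R: hit
H: miss, frames {V,A,R,H}
T: miss, evict V, frames {A,R,H,T}
P: miss, evict A, frames {R,H,T,P}
T: hit
R: hit
A: miss, evict H, frames {P,T,R,A}
R: hit
Hits: 5.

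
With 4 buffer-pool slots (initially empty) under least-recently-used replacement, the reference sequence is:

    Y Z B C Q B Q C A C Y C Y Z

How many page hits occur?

Y: fault, frames [Y]
Z: fault, frames [Y, Z]
B: fault, frames [Y, Z, B]
C: fault, frames [Y, Z, B, C]
Q: fault, evict Y, frames [Z, B, C, Q]
B: hit
Q: hit
C: hit
A: fault, evict Z, frames [B, Q, C, A]
C: hit
Y: fault, evict B, frames [Q, A, C, Y]
C: hit
Y: hit
Z: fault, evict Q, frames [A, C, Y, Z]
Hits: 6.

6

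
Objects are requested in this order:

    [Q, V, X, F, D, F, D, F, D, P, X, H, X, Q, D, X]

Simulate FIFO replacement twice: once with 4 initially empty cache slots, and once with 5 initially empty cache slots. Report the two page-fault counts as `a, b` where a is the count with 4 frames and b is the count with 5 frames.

10, 9

4 frames: F F F F F . . . . F . F F F F . → 10 faults.
5 frames: F F F F F . . . . F . F . F . F → 9 faults.
9 < 10: adding a frame reduced faults, as is typical.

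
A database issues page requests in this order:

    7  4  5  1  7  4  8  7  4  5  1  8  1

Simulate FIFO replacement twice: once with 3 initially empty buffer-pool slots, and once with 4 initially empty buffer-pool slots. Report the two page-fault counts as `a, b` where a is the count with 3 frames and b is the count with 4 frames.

3 frames: F F F F F F F . . F F . . → 9 faults.
4 frames: F F F F . . F F F F F F . → 10 faults.
10 > 9: adding a frame increased faults — Belady's anomaly.

9, 10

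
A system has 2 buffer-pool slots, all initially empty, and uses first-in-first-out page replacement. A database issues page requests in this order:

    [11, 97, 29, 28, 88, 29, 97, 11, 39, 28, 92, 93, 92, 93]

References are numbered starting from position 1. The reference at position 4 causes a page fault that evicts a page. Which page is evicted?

pos 1: 11: miss, frames (11)
pos 2: 97: miss, frames (11 97)
pos 3: 29: miss, evict 11, frames (97 29)
pos 4: 28: miss, evict 97, frames (29 28)
At position 4, page 97 is evicted.

97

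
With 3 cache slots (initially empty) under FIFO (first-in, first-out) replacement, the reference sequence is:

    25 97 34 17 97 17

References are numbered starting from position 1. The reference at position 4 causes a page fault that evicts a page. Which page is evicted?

25

pos 1: 25 -> miss, frames (25)
pos 2: 97 -> miss, frames (25 97)
pos 3: 34 -> miss, frames (25 97 34)
pos 4: 17 -> miss, evict 25, frames (97 34 17)
At position 4, page 25 is evicted.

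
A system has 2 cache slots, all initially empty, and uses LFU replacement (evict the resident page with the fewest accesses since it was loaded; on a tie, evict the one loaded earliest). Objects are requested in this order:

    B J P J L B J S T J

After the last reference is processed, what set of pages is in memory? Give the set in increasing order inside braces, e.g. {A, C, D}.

B -> miss, frames (B)
J -> miss, frames (B J)
P -> miss, evict B, frames (J P)
J -> hit
L -> miss, evict P, frames (J L)
B -> miss, evict L, frames (J B)
J -> hit
S -> miss, evict B, frames (J S)
T -> miss, evict S, frames (J T)
J -> hit

{J, T}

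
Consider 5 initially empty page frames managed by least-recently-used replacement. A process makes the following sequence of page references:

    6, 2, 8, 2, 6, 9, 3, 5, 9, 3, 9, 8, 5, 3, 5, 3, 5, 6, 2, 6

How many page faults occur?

6: fault, frames [6]
2: fault, frames [6, 2]
8: fault, frames [6, 2, 8]
2: hit
6: hit
9: fault, frames [8, 2, 6, 9]
3: fault, frames [8, 2, 6, 9, 3]
5: fault, evict 8, frames [2, 6, 9, 3, 5]
9: hit
3: hit
9: hit
8: fault, evict 2, frames [6, 5, 3, 9, 8]
5: hit
3: hit
5: hit
3: hit
5: hit
6: hit
2: fault, evict 9, frames [8, 3, 5, 6, 2]
6: hit
Page faults: 8.

8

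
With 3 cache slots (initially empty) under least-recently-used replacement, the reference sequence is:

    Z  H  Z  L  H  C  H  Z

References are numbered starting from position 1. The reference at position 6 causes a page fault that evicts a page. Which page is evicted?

pos 1: Z -> miss, frames (Z)
pos 2: H -> miss, frames (Z H)
pos 3: Z -> hit
pos 4: L -> miss, frames (H Z L)
pos 5: H -> hit
pos 6: C -> miss, evict Z, frames (L H C)
At position 6, page Z is evicted.

Z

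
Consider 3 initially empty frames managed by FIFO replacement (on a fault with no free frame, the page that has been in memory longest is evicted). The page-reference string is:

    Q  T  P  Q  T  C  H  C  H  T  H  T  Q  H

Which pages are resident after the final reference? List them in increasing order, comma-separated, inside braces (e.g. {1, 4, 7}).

Q: fault, frames (Q)
T: fault, frames (Q T)
P: fault, frames (Q T P)
Q: hit
T: hit
C: fault, evict Q, frames (T P C)
H: fault, evict T, frames (P C H)
C: hit
H: hit
T: fault, evict P, frames (C H T)
H: hit
T: hit
Q: fault, evict C, frames (H T Q)
H: hit

{H, Q, T}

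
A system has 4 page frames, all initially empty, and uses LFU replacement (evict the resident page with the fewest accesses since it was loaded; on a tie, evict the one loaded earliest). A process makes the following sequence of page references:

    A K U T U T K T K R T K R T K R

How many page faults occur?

5

A -> fault, frames (A)
K -> fault, frames (A K)
U -> fault, frames (A K U)
T -> fault, frames (A K U T)
U -> hit
T -> hit
K -> hit
T -> hit
K -> hit
R -> fault, evict A, frames (K U T R)
T -> hit
K -> hit
R -> hit
T -> hit
K -> hit
R -> hit
Page faults: 5.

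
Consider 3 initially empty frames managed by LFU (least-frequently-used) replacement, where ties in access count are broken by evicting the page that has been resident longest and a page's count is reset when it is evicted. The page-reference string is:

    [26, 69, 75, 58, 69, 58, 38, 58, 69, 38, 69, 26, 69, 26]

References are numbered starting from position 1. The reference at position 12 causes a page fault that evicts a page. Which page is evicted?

38

pos 1: 26 → fault, frames [26]
pos 2: 69 → fault, frames [26, 69]
pos 3: 75 → fault, frames [26, 69, 75]
pos 4: 58 → fault, evict 26, frames [69, 75, 58]
pos 5: 69 → hit
pos 6: 58 → hit
pos 7: 38 → fault, evict 75, frames [69, 58, 38]
pos 8: 58 → hit
pos 9: 69 → hit
pos 10: 38 → hit
pos 11: 69 → hit
pos 12: 26 → fault, evict 38, frames [69, 58, 26]
At position 12, page 38 is evicted.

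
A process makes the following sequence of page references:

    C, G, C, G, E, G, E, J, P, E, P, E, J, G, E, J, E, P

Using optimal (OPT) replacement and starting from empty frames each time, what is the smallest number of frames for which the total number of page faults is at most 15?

2

f=1: 18 faults
f=2: 9 faults
f=3: 7 faults
f=4: 5 faults
f=5: 5 faults
Smallest f with faults ≤ 15 is 2.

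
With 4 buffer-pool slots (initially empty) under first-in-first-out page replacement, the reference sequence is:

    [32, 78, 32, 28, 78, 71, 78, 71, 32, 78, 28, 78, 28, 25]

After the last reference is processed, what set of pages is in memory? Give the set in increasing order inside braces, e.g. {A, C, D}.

{25, 28, 71, 78}

32 -> miss, frames {32}
78 -> miss, frames {32,78}
32 -> hit
28 -> miss, frames {32,78,28}
78 -> hit
71 -> miss, frames {32,78,28,71}
78 -> hit
71 -> hit
32 -> hit
78 -> hit
28 -> hit
78 -> hit
28 -> hit
25 -> miss, evict 32, frames {78,28,71,25}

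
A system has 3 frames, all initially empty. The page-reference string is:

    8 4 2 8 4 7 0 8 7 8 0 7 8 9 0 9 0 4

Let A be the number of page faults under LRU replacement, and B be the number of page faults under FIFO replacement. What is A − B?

Under LRU: F F F . . F F F . . . . . F F . . F → 9 faults.
Under FIFO: F F F . . F F F . . . . . F . . . F → 8 faults.
A − B = 9 − 8 = 1.

1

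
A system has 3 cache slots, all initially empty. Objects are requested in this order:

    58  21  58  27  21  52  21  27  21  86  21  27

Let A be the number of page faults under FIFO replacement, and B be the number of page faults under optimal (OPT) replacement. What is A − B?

2

Under FIFO: F F . F . F . . . F F F → 7 faults.
Under OPT: F F . F . F . . . F . . → 5 faults.
A − B = 7 − 5 = 2.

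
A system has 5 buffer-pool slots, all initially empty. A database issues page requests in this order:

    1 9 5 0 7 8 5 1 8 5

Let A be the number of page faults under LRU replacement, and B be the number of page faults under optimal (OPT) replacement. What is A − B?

Under LRU: F F F F F F . F . . → 7 faults.
Under OPT: F F F F F F . . . . → 6 faults.
A − B = 7 − 6 = 1.

1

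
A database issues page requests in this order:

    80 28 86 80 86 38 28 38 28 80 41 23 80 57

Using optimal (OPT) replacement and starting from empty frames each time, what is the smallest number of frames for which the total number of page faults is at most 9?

2

f=1: 14 faults
f=2: 9 faults
f=3: 7 faults
f=4: 7 faults
f=5: 7 faults
f=6: 7 faults
f=7: 7 faults
Smallest f with faults ≤ 9 is 2.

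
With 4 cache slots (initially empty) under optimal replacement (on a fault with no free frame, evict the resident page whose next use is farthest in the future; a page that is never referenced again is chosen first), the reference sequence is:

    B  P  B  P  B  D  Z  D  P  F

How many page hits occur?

5

B -> miss, frames {B}
P -> miss, frames {B,P}
B -> hit
P -> hit
B -> hit
D -> miss, frames {B,P,D}
Z -> miss, frames {B,P,D,Z}
D -> hit
P -> hit
F -> miss, evict Z, frames {B,P,D,F}
Hits: 5.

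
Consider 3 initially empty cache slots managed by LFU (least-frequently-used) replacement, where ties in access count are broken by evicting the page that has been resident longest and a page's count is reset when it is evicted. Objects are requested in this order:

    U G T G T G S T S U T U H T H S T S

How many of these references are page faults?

U → miss, frames {U}
G → miss, frames {U,G}
T → miss, frames {U,G,T}
G → hit
T → hit
G → hit
S → miss, evict U, frames {G,T,S}
T → hit
S → hit
U → miss, evict S, frames {G,T,U}
T → hit
U → hit
H → miss, evict U, frames {G,T,H}
T → hit
H → hit
S → miss, evict H, frames {G,T,S}
T → hit
S → hit
Page faults: 7.

7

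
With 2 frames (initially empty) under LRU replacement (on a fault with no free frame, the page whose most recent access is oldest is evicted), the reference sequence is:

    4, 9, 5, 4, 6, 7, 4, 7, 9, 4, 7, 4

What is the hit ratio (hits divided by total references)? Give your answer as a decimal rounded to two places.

4: miss, frames (4)
9: miss, frames (4 9)
5: miss, evict 4, frames (9 5)
4: miss, evict 9, frames (5 4)
6: miss, evict 5, frames (4 6)
7: miss, evict 4, frames (6 7)
4: miss, evict 6, frames (7 4)
7: hit
9: miss, evict 4, frames (7 9)
4: miss, evict 7, frames (9 4)
7: miss, evict 9, frames (4 7)
4: hit
Hits: 2 of 12 references → 2/12 = 0.1667.

0.17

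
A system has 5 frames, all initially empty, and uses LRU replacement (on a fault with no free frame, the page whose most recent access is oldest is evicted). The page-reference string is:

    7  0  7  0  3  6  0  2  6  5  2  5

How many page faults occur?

7: miss, frames [7]
0: miss, frames [7, 0]
7: hit
0: hit
3: miss, frames [7, 0, 3]
6: miss, frames [7, 0, 3, 6]
0: hit
2: miss, frames [7, 3, 6, 0, 2]
6: hit
5: miss, evict 7, frames [3, 0, 2, 6, 5]
2: hit
5: hit
Page faults: 6.

6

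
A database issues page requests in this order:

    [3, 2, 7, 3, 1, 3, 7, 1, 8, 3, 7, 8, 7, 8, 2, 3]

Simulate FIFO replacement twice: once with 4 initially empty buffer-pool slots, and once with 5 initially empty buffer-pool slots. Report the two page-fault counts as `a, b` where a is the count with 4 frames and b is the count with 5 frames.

7, 5

4 frames: F F F . F . . . F F . . . . F . → 7 faults.
5 frames: F F F . F . . . F . . . . . . . → 5 faults.
5 < 7: adding a frame reduced faults, as is typical.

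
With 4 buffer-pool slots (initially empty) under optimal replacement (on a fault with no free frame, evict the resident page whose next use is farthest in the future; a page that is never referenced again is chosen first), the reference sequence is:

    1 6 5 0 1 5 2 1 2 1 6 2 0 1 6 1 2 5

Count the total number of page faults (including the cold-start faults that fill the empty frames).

1: fault, frames {1}
6: fault, frames {1,6}
5: fault, frames {1,6,5}
0: fault, frames {1,6,5,0}
1: hit
5: hit
2: fault, evict 5, frames {1,6,0,2}
1: hit
2: hit
1: hit
6: hit
2: hit
0: hit
1: hit
6: hit
1: hit
2: hit
5: fault, evict 2, frames {1,6,0,5}
Page faults: 6.

6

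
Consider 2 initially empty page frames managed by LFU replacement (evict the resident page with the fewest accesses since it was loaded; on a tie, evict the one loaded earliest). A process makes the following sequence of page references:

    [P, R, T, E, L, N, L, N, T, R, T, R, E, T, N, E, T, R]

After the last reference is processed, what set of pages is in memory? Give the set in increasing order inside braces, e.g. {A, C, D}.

P → miss, frames (P)
R → miss, frames (P R)
T → miss, evict P, frames (R T)
E → miss, evict R, frames (T E)
L → miss, evict T, frames (E L)
N → miss, evict E, frames (L N)
L → hit
N → hit
T → miss, evict L, frames (N T)
R → miss, evict T, frames (N R)
T → miss, evict R, frames (N T)
R → miss, evict T, frames (N R)
E → miss, evict R, frames (N E)
T → miss, evict E, frames (N T)
N → hit
E → miss, evict T, frames (N E)
T → miss, evict E, frames (N T)
R → miss, evict T, frames (N R)

{N, R}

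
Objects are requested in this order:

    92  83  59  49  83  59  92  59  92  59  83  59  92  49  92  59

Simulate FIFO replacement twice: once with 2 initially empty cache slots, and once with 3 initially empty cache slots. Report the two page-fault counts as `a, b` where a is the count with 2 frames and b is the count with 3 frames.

12, 9

2 frames: F F F F F F F . . . F F F F . F → 12 faults.
3 frames: F F F F . . F . . . F F . F F . → 9 faults.
9 < 12: adding a frame reduced faults, as is typical.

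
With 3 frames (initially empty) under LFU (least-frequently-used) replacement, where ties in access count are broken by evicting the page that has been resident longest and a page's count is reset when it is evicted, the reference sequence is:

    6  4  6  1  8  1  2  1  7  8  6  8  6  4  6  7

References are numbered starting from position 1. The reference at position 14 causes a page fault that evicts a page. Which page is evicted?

pos 1: 6 -> miss, frames {6}
pos 2: 4 -> miss, frames {6,4}
pos 3: 6 -> hit
pos 4: 1 -> miss, frames {6,4,1}
pos 5: 8 -> miss, evict 4, frames {6,1,8}
pos 6: 1 -> hit
pos 7: 2 -> miss, evict 8, frames {6,1,2}
pos 8: 1 -> hit
pos 9: 7 -> miss, evict 2, frames {6,1,7}
pos 10: 8 -> miss, evict 7, frames {6,1,8}
pos 11: 6 -> hit
pos 12: 8 -> hit
pos 13: 6 -> hit
pos 14: 4 -> miss, evict 8, frames {6,1,4}
At position 14, page 8 is evicted.

8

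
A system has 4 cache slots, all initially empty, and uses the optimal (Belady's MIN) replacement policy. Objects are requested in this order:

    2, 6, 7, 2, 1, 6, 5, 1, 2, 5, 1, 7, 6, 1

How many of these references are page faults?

6

2 → fault, frames (2)
6 → fault, frames (2 6)
7 → fault, frames (2 6 7)
2 → hit
1 → fault, frames (2 6 7 1)
6 → hit
5 → fault, evict 6, frames (2 7 1 5)
1 → hit
2 → hit
5 → hit
1 → hit
7 → hit
6 → fault, evict 5, frames (2 7 1 6)
1 → hit
Page faults: 6.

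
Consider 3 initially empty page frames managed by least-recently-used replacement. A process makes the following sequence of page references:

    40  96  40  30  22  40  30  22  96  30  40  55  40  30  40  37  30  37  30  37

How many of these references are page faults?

8

40: fault, frames [40]
96: fault, frames [40, 96]
40: hit
30: fault, frames [96, 40, 30]
22: fault, evict 96, frames [40, 30, 22]
40: hit
30: hit
22: hit
96: fault, evict 40, frames [30, 22, 96]
30: hit
40: fault, evict 22, frames [96, 30, 40]
55: fault, evict 96, frames [30, 40, 55]
40: hit
30: hit
40: hit
37: fault, evict 55, frames [30, 40, 37]
30: hit
37: hit
30: hit
37: hit
Page faults: 8.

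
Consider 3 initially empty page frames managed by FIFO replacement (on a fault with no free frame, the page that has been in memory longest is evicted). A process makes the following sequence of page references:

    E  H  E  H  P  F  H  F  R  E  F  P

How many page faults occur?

E → fault, frames {E}
H → fault, frames {E,H}
E → hit
H → hit
P → fault, frames {E,H,P}
F → fault, evict E, frames {H,P,F}
H → hit
F → hit
R → fault, evict H, frames {P,F,R}
E → fault, evict P, frames {F,R,E}
F → hit
P → fault, evict F, frames {R,E,P}
Page faults: 7.

7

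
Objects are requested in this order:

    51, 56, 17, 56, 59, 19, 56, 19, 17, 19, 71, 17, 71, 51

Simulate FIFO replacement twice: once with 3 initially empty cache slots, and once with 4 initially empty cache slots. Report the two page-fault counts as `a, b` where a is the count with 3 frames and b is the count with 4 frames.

3 frames: F F F . F F F . F . F . . F → 9 faults.
4 frames: F F F . F F . . . . F . . F → 7 faults.
7 < 9: adding a frame reduced faults, as is typical.

9, 7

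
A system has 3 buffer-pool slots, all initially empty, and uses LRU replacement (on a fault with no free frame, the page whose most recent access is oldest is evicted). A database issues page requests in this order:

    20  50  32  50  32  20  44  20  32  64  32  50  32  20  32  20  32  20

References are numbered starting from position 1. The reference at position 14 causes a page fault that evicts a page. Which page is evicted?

pos 1: 20 -> fault, frames {20}
pos 2: 50 -> fault, frames {20,50}
pos 3: 32 -> fault, frames {20,50,32}
pos 4: 50 -> hit
pos 5: 32 -> hit
pos 6: 20 -> hit
pos 7: 44 -> fault, evict 50, frames {32,20,44}
pos 8: 20 -> hit
pos 9: 32 -> hit
pos 10: 64 -> fault, evict 44, frames {20,32,64}
pos 11: 32 -> hit
pos 12: 50 -> fault, evict 20, frames {64,32,50}
pos 13: 32 -> hit
pos 14: 20 -> fault, evict 64, frames {50,32,20}
At position 14, page 64 is evicted.

64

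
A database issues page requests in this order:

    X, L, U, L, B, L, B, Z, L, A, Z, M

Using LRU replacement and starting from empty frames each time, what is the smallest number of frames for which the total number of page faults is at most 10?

f=1: 12 faults
f=2: 9 faults
f=3: 7 faults
f=4: 7 faults
f=5: 7 faults
f=6: 7 faults
f=7: 7 faults
Smallest f with faults ≤ 10 is 2.

2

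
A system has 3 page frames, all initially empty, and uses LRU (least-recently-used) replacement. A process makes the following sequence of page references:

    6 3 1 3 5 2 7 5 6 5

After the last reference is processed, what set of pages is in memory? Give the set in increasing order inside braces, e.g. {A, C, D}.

{5, 6, 7}

6 -> fault, frames {6}
3 -> fault, frames {6,3}
1 -> fault, frames {6,3,1}
3 -> hit
5 -> fault, evict 6, frames {1,3,5}
2 -> fault, evict 1, frames {3,5,2}
7 -> fault, evict 3, frames {5,2,7}
5 -> hit
6 -> fault, evict 2, frames {7,5,6}
5 -> hit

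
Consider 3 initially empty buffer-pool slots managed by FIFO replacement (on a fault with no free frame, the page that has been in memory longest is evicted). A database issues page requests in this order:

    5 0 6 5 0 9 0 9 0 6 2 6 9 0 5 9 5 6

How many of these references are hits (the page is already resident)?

5 -> fault, frames {5}
0 -> fault, frames {5,0}
6 -> fault, frames {5,0,6}
5 -> hit
0 -> hit
9 -> fault, evict 5, frames {0,6,9}
0 -> hit
9 -> hit
0 -> hit
6 -> hit
2 -> fault, evict 0, frames {6,9,2}
6 -> hit
9 -> hit
0 -> fault, evict 6, frames {9,2,0}
5 -> fault, evict 9, frames {2,0,5}
9 -> fault, evict 2, frames {0,5,9}
5 -> hit
6 -> fault, evict 0, frames {5,9,6}
Hits: 9.

9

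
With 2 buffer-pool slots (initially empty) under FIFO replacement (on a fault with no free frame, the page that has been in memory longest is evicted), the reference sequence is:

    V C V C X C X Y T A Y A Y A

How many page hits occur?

V -> fault, frames {V}
C -> fault, frames {V,C}
V -> hit
C -> hit
X -> fault, evict V, frames {C,X}
C -> hit
X -> hit
Y -> fault, evict C, frames {X,Y}
T -> fault, evict X, frames {Y,T}
A -> fault, evict Y, frames {T,A}
Y -> fault, evict T, frames {A,Y}
A -> hit
Y -> hit
A -> hit
Hits: 7.

7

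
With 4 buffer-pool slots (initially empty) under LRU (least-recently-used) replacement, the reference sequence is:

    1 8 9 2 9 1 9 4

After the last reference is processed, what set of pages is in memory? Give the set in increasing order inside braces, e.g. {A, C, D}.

1 -> miss, frames (1)
8 -> miss, frames (1 8)
9 -> miss, frames (1 8 9)
2 -> miss, frames (1 8 9 2)
9 -> hit
1 -> hit
9 -> hit
4 -> miss, evict 8, frames (2 1 9 4)

{1, 2, 4, 9}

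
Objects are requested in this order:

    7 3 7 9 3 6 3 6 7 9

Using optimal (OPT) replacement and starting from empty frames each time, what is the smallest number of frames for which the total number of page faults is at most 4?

4

f=1: 10 faults
f=2: 6 faults
f=3: 5 faults
f=4: 4 faults
Smallest f with faults ≤ 4 is 4.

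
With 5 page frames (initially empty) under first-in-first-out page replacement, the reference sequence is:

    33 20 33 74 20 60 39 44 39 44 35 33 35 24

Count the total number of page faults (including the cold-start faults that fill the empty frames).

33 → fault, frames [33]
20 → fault, frames [33, 20]
33 → hit
74 → fault, frames [33, 20, 74]
20 → hit
60 → fault, frames [33, 20, 74, 60]
39 → fault, frames [33, 20, 74, 60, 39]
44 → fault, evict 33, frames [20, 74, 60, 39, 44]
39 → hit
44 → hit
35 → fault, evict 20, frames [74, 60, 39, 44, 35]
33 → fault, evict 74, frames [60, 39, 44, 35, 33]
35 → hit
24 → fault, evict 60, frames [39, 44, 35, 33, 24]
Page faults: 9.

9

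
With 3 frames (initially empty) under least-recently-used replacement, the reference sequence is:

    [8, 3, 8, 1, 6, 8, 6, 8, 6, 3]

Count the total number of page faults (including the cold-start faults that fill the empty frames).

8: miss, frames [8]
3: miss, frames [8, 3]
8: hit
1: miss, frames [3, 8, 1]
6: miss, evict 3, frames [8, 1, 6]
8: hit
6: hit
8: hit
6: hit
3: miss, evict 1, frames [8, 6, 3]
Page faults: 5.

5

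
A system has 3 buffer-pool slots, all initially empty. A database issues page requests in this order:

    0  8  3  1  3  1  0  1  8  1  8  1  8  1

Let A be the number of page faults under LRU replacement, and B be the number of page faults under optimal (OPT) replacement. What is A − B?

Under LRU: F F F F . . F . F . . . . . → 6 faults.
Under OPT: F F F F . . . . F . . . . . → 5 faults.
A − B = 6 − 5 = 1.

1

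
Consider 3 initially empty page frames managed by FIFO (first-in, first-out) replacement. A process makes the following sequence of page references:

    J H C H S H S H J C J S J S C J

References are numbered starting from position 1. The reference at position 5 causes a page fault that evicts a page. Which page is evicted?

pos 1: J -> fault, frames (J)
pos 2: H -> fault, frames (J H)
pos 3: C -> fault, frames (J H C)
pos 4: H -> hit
pos 5: S -> fault, evict J, frames (H C S)
At position 5, page J is evicted.

J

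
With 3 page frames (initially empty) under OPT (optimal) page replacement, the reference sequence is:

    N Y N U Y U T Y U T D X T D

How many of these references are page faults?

6

N -> miss, frames [N]
Y -> miss, frames [N, Y]
N -> hit
U -> miss, frames [N, Y, U]
Y -> hit
U -> hit
T -> miss, evict N, frames [Y, U, T]
Y -> hit
U -> hit
T -> hit
D -> miss, evict U, frames [Y, T, D]
X -> miss, evict Y, frames [T, D, X]
T -> hit
D -> hit
Page faults: 6.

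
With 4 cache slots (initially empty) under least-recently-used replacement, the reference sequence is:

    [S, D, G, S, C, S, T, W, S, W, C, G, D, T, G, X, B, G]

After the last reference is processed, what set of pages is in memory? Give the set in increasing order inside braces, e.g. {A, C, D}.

S → fault, frames {S}
D → fault, frames {S,D}
G → fault, frames {S,D,G}
S → hit
C → fault, frames {D,G,S,C}
S → hit
T → fault, evict D, frames {G,C,S,T}
W → fault, evict G, frames {C,S,T,W}
S → hit
W → hit
C → hit
G → fault, evict T, frames {S,W,C,G}
D → fault, evict S, frames {W,C,G,D}
T → fault, evict W, frames {C,G,D,T}
G → hit
X → fault, evict C, frames {D,T,G,X}
B → fault, evict D, frames {T,G,X,B}
G → hit

{B, G, T, X}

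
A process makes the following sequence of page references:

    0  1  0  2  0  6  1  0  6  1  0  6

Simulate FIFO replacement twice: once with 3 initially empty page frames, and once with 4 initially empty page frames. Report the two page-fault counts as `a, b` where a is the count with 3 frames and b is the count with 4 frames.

6, 4

3 frames: F F . F . F . F . F . . → 6 faults.
4 frames: F F . F . F . . . . . . → 4 faults.
4 < 6: adding a frame reduced faults, as is typical.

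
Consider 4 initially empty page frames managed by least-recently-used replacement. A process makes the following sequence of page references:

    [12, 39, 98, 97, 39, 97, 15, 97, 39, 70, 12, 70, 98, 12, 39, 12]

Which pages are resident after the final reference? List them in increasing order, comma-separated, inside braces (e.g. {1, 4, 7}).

12 -> miss, frames {12}
39 -> miss, frames {12,39}
98 -> miss, frames {12,39,98}
97 -> miss, frames {12,39,98,97}
39 -> hit
97 -> hit
15 -> miss, evict 12, frames {98,39,97,15}
97 -> hit
39 -> hit
70 -> miss, evict 98, frames {15,97,39,70}
12 -> miss, evict 15, frames {97,39,70,12}
70 -> hit
98 -> miss, evict 97, frames {39,12,70,98}
12 -> hit
39 -> hit
12 -> hit

{12, 39, 70, 98}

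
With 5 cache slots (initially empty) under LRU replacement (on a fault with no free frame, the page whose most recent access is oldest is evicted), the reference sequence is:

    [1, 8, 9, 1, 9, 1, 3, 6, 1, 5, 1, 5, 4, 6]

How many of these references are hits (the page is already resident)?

7

1 → miss, frames {1}
8 → miss, frames {1,8}
9 → miss, frames {1,8,9}
1 → hit
9 → hit
1 → hit
3 → miss, frames {8,9,1,3}
6 → miss, frames {8,9,1,3,6}
1 → hit
5 → miss, evict 8, frames {9,3,6,1,5}
1 → hit
5 → hit
4 → miss, evict 9, frames {3,6,1,5,4}
6 → hit
Hits: 7.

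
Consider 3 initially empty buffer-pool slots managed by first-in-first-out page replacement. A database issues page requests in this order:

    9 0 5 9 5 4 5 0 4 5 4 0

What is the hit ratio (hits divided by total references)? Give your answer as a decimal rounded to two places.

9 -> miss, frames (9)
0 -> miss, frames (9 0)
5 -> miss, frames (9 0 5)
9 -> hit
5 -> hit
4 -> miss, evict 9, frames (0 5 4)
5 -> hit
0 -> hit
4 -> hit
5 -> hit
4 -> hit
0 -> hit
Hits: 8 of 12 references → 8/12 = 0.6667.

0.67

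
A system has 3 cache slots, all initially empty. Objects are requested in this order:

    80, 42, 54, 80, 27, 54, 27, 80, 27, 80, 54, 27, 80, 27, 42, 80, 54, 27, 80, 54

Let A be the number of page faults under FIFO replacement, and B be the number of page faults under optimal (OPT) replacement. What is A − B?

Under FIFO: F F F . F . . F . . . . . . F . F F F . → 9 faults.
Under OPT: F F F . F . . . . . . . . . F . . F . . → 6 faults.
A − B = 9 − 6 = 3.

3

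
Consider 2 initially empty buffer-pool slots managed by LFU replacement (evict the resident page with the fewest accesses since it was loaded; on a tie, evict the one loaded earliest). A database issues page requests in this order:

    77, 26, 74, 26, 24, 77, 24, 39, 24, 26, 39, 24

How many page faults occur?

10

77: miss, frames [77]
26: miss, frames [77, 26]
74: miss, evict 77, frames [26, 74]
26: hit
24: miss, evict 74, frames [26, 24]
77: miss, evict 24, frames [26, 77]
24: miss, evict 77, frames [26, 24]
39: miss, evict 24, frames [26, 39]
24: miss, evict 39, frames [26, 24]
26: hit
39: miss, evict 24, frames [26, 39]
24: miss, evict 39, frames [26, 24]
Page faults: 10.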